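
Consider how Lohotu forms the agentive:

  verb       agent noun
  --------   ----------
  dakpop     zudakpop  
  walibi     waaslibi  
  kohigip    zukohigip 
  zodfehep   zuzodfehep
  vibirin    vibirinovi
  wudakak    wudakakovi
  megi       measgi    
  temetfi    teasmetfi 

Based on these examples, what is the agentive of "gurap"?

kohigip and megi both have last vowel 'i' yet inflect differently (zukohigip, measgi), so the last vowel is not what conditions the rule; the final letter is.
"gurap" ends in -p. The stems ending in -p (kohigip → zukohigip, zodfehep → zuzodfehep, dakpop → zudakpop) add the prefix zu-.
So gurap → zugurap.

zugurap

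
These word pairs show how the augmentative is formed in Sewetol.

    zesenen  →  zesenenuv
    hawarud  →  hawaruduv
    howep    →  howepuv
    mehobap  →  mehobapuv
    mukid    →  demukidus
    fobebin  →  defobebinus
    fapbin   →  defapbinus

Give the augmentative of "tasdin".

fapbin and zesenen both end in -n yet inflect differently (defapbinus, zesenenuv), so the final letter is not what conditions the rule; the last vowel is.
"tasdin" has last vowel 'i'. The stems whose last vowel is 'i' (fapbin → defapbinus, mukid → demukidus, fobebin → defobebinus) add de- … -us around the stem.
The other pattern: stems whose last vowel is 'a', 'e' or 'u' add -uv.
So tasdin → detasdinus.

detasdinus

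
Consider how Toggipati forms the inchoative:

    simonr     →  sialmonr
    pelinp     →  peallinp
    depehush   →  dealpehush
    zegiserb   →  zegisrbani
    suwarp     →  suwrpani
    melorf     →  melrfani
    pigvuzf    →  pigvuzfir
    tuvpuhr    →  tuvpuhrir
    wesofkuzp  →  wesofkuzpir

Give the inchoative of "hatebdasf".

pelinp and suwarp both end in -p yet inflect differently (peallinp, suwrpani), so the final letter is not what conditions the rule; the second-to-last letter is.
"hatebdasf" has second-to-last letter 's'. The one such stem in the data (depehush → dealpehush) inserts -al- after the first vowel (as do simonr, pelinp), so the same rule applies.
So hatebdasf → haaltebdasf.

haaltebdasf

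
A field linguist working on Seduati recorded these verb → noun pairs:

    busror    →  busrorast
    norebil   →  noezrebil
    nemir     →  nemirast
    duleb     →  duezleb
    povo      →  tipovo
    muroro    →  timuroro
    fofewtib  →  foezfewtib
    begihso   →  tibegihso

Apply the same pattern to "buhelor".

buhelorast

begihso and busror both have last vowel 'o' yet inflect differently (tibegihso, busrorast), so the last vowel is not what conditions the rule; the final letter is.
"buhelor" ends in -r. The stems ending in -r (busror → busrorast, nemir → nemirast) add -ast.
The other patterns: stems ending in -o add the prefix ti-; stems ending in -b or -l insert -ez- after the first vowel.
So buhelor → buhelorast.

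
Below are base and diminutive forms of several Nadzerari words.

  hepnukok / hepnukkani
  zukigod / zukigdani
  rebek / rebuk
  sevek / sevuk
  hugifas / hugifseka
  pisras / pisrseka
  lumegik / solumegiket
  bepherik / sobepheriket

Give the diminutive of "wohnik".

"wohnik" has last vowel 'i'. The stems whose last vowel is 'i' (lumegik → solumegiket, bepherik → sobepheriket) add so- … -et around the stem.
So wohnik → sowohniket.

sowohniket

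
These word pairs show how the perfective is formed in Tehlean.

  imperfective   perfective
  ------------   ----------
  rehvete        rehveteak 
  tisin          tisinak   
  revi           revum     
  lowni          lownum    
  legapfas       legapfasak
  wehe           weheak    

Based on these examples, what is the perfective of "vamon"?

vamonak

lowni and tisin both have last vowel 'i' yet inflect differently (lownum, tisinak), so the last vowel is not what conditions the rule; the final letter is.
"vamon" ends in -n. The one such stem in the data (tisin → tisinak) adds -ak, so the same rule applies.
The other pattern: stems ending in -i drop the final letter and add -um.
So vamon → vamonak.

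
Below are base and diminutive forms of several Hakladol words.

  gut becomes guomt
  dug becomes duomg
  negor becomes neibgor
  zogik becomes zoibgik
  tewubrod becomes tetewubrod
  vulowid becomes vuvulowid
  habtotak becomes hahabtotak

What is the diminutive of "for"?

zogik and habtotak both end in -k yet inflect differently (zoibgik, hahabtotak), so the final letter is not what conditions the rule; the number of vowels is.
"for" has 1 vowel. The stems with 1 vowel (gut → guomt, dug → duomg) insert -om- after the first vowel.
So for → foomr.

foomr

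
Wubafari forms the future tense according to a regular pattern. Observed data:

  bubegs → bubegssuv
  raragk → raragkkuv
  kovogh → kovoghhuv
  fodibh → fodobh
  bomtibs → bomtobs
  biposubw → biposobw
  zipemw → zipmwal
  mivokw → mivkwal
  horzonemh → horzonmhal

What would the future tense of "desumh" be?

"desumh" has second-to-last letter 'm'. The stems whose second-to-last letter is 'm' (zipemw → zipmwal, horzonemh → horzonmhal) delete the last vowel and add -al.
The other patterns: stems whose second-to-last letter is 'g' double the final consonant and add -uv; stems whose second-to-last letter is 'b' change the last vowel to 'o'.
So desumh → desmhal.

desmhal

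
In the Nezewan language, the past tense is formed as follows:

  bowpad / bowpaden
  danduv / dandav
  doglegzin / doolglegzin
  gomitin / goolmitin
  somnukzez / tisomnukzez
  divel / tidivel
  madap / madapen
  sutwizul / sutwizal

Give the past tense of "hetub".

hetab

divel and sutwizul both end in -l yet inflect differently (tidivel, sutwizal), so the final letter is not what conditions the rule; the last vowel is.
"hetub" has last vowel 'u'. The stems whose last vowel is 'u' (danduv → dandav, sutwizul → sutwizal) change the last vowel to 'a'.
The other patterns: stems whose last vowel is 'i' insert -ol- after the first vowel; stems whose last vowel is 'e' add the prefix ti-; stems whose last vowel is 'a' add -en.
So hetub → hetab.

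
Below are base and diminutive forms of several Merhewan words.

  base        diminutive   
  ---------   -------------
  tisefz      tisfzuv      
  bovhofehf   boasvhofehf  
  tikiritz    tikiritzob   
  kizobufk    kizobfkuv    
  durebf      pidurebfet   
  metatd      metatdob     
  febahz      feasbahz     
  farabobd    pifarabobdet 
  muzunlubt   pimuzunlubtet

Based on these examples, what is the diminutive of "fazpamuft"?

tisefz and febahz both end in -z yet inflect differently (tisfzuv, feasbahz), so the final letter is not what conditions the rule; the second-to-last letter is.
"fazpamuft" has second-to-last letter 'f'. The stems whose second-to-last letter is 'f' (tisefz → tisfzuv, kizobufk → kizobfkuv) delete the last vowel and add -uv.
The other patterns: stems whose second-to-last letter is 'b' add pi- … -et around the stem; stems whose second-to-last letter is 'h' insert -as- after the first vowel; stems whose second-to-last letter is 't' add -ob.
So fazpamuft → fazpamftuv.

fazpamftuv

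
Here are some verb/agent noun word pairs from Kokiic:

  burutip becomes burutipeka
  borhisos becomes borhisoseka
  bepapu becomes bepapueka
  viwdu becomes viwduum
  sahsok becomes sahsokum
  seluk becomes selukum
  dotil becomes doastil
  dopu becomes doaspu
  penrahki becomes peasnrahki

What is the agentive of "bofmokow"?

bofmokoweka

bepapu and viwdu both end in -u yet inflect differently (bepapueka, viwduum), so the final letter is not what conditions the rule; the first letter is.
"bofmokow" begins with b-. The stems beginning with b- (burutip → burutipeka, borhisos → borhisoseka, bepapu → bepapueka) add -eka.
The other patterns: stems beginning with s- or v- add -um; stems beginning with d- or p- insert -as- after the first vowel.
So bofmokow → bofmokoweka.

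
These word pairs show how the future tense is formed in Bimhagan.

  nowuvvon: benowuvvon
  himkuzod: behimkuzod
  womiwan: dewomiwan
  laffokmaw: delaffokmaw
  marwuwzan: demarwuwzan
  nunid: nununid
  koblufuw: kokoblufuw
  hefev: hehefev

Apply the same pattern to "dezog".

bedezog

nowuvvon and womiwan both end in -n yet inflect differently (benowuvvon, dewomiwan), so the final letter is not what conditions the rule; the last vowel is.
"dezog" has last vowel 'o'. The stems whose last vowel is 'o' (nowuvvon → benowuvvon, himkuzod → behimkuzod) add the prefix be-.
So dezog → bedezog.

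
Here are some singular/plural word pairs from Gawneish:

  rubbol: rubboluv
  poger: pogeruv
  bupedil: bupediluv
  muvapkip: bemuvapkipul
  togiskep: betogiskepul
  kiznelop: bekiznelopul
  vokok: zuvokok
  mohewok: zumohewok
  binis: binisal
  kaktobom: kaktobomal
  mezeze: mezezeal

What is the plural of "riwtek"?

zuriwtek

bupedil and muvapkip both have last vowel 'i' yet inflect differently (bupediluv, bemuvapkipul), so the last vowel is not what conditions the rule; the final letter is.
"riwtek" ends in -k. The stems ending in -k (vokok → zuvokok, mohewok → zumohewok) add the prefix zu-.
The other patterns: stems ending in -l or -r add -uv; stems ending in -p add be- … -ul around the stem; stems ending in -e, -m or -s add -al.
So riwtek → zuriwtek.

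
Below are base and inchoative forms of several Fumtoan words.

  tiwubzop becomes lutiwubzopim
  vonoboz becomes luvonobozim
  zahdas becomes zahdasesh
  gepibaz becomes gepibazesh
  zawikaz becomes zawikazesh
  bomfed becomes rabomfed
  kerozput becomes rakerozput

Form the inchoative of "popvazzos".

lupopvazzosim

"popvazzos" has last vowel 'o'. The stems whose last vowel is 'o' (tiwubzop → lutiwubzopim, vonoboz → luvonobozim) add lu- … -im around the stem.
The other patterns: stems whose last vowel is 'a' add -esh; stems whose last vowel is 'e' or 'u' add the prefix ra-.
So popvazzos → lupopvazzosim.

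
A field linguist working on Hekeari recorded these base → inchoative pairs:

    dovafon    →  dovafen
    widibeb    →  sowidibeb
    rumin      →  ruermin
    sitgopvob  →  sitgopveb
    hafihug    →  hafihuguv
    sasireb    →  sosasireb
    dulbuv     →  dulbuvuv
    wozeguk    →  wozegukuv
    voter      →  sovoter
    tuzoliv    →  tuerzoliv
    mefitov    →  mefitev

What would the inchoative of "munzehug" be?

munzehuguv

"munzehug" has last vowel 'u'. The stems whose last vowel is 'u' (dulbuv → dulbuvuv, wozeguk → wozegukuv, hafihug → hafihuguv) add -uv.
The other patterns: stems whose last vowel is 'e' add the prefix so-; stems whose last vowel is 'i' insert -er- after the first vowel; stems whose last vowel is 'o' change the last vowel to 'e'.
So munzehug → munzehuguv.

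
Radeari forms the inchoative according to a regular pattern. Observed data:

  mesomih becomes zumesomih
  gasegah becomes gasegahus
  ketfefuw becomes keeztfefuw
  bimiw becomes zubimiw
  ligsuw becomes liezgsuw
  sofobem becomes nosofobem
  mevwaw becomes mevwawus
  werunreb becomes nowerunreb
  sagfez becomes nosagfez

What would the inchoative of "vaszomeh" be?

mevwaw and ketfefuw both end in -w yet inflect differently (mevwawus, keeztfefuw), so the final letter is not what conditions the rule; the last vowel is.
"vaszomeh" has last vowel 'e'. The stems whose last vowel is 'e' (sofobem → nosofobem, werunreb → nowerunreb, sagfez → nosagfez) add the prefix no-.
The other patterns: stems whose last vowel is 'a' add -us; stems whose last vowel is 'u' insert -ez- after the first vowel; stems whose last vowel is 'i' add the prefix zu-.
So vaszomeh → novaszomeh.

novaszomeh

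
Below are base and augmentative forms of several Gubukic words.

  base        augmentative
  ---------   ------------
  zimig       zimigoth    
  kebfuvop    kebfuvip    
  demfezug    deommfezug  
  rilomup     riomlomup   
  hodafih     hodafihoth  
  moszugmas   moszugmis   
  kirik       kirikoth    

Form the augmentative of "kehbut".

demfezug and zimig both end in -g yet inflect differently (deommfezug, zimigoth), so the final letter is not what conditions the rule; the last vowel is.
"kehbut" has last vowel 'u'. The stems whose last vowel is 'u' (rilomup → riomlomup, demfezug → deommfezug) insert -om- after the first vowel.
The other patterns: stems whose last vowel is 'i' add -oth; stems whose last vowel is 'a' or 'o' change the last vowel to 'i'.
So kehbut → keomhbut.

keomhbut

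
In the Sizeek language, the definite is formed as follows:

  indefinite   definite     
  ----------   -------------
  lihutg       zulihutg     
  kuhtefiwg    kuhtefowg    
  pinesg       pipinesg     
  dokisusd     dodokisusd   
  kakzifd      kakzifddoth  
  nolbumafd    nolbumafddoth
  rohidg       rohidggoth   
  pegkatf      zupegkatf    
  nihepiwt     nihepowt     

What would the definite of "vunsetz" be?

kuhtefiwg and pinesg both end in -g yet inflect differently (kuhtefowg, pipinesg), so the final letter is not what conditions the rule; the second-to-last letter is.
"vunsetz" has second-to-last letter 't'. The stems whose second-to-last letter is 't' (lihutg → zulihutg, pegkatf → zupegkatf) add the prefix zu-.
The other patterns: stems whose second-to-last letter is 'w' change the last vowel to 'o'; stems whose second-to-last letter is 's' repeat the first consonant+vowel as a prefix; stems whose second-to-last letter is 'd' or 'f' double the final consonant and add -oth.
So vunsetz → zuvunsetz.

zuvunsetz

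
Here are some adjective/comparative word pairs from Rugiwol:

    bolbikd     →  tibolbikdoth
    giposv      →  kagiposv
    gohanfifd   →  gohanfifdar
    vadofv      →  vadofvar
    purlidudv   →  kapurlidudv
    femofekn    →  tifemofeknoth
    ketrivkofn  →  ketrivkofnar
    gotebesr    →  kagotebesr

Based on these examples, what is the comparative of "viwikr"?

"viwikr" has second-to-last letter 'k'. The stems whose second-to-last letter is 'k' (femofekn → tifemofeknoth, bolbikd → tibolbikdoth) add ti- … -oth around the stem.
The other patterns: stems whose second-to-last letter is 'f' add -ar; stems whose second-to-last letter is 'd' or 's' add the prefix ka-.
So viwikr → tiviwikroth.

tiviwikroth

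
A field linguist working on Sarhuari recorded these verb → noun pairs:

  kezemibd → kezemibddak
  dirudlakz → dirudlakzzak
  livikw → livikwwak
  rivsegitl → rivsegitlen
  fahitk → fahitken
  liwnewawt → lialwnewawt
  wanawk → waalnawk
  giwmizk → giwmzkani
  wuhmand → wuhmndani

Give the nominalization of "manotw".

manotwen

fahitk and wanawk both end in -k yet inflect differently (fahitken, waalnawk), so the final letter is not what conditions the rule; the second-to-last letter is.
"manotw" has second-to-last letter 't'. The stems whose second-to-last letter is 't' (rivsegitl → rivsegitlen, fahitk → fahitken) add -en.
So manotw → manotwen.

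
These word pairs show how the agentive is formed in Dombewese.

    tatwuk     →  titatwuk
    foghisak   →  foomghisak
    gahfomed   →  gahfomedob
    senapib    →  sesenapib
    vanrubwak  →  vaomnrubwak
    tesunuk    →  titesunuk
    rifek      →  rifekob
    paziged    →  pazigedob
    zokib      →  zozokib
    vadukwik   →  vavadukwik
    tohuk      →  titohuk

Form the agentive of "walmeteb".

rifek and vanrubwak both end in -k yet inflect differently (rifekob, vaomnrubwak), so the final letter is not what conditions the rule; the last vowel is.
"walmeteb" has last vowel 'e'. The stems whose last vowel is 'e' (rifek → rifekob, paziged → pazigedob, gahfomed → gahfomedob) add -ob.
The other patterns: stems whose last vowel is 'a' insert -om- after the first vowel; stems whose last vowel is 'i' repeat the first consonant+vowel as a prefix; stems whose last vowel is 'u' add the prefix ti-.
So walmeteb → walmetebob.

walmetebob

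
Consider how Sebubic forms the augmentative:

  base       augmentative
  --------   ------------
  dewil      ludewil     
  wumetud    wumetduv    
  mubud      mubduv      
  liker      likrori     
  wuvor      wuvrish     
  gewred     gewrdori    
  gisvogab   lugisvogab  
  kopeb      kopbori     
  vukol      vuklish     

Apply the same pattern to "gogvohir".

lugogvohir

vukol and dewil both end in -l yet inflect differently (vuklish, ludewil), so the final letter is not what conditions the rule; the last vowel is.
"gogvohir" has last vowel 'i'. The one such stem in the data (dewil → ludewil) adds the prefix lu-, so the same rule applies.
So gogvohir → lugogvohir.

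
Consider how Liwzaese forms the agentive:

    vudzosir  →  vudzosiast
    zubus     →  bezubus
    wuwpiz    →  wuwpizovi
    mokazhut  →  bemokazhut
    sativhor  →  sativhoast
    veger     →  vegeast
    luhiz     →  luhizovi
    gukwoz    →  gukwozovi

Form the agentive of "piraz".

pirazovi

gukwoz and sativhor both have last vowel 'o' yet inflect differently (gukwozovi, sativhoast), so the last vowel is not what conditions the rule; the final letter is.
"piraz" ends in -z. The stems ending in -z (wuwpiz → wuwpizovi, luhiz → luhizovi, gukwoz → gukwozovi) add -ovi.
The other patterns: stems ending in -r drop the final letter and add -ast; stems ending in -s or -t add the prefix be-.
So piraz → pirazovi.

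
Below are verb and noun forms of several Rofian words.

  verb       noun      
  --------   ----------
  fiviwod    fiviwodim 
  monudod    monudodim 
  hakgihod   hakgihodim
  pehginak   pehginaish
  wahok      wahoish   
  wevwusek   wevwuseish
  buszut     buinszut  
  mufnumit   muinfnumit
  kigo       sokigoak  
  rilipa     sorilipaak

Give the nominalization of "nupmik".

"nupmik" ends in -k. The stems ending in -k (pehginak → pehginaish, wahok → wahoish, wevwusek → wevwuseish) drop the final letter and add -ish.
So nupmik → nupmiish.

nupmiish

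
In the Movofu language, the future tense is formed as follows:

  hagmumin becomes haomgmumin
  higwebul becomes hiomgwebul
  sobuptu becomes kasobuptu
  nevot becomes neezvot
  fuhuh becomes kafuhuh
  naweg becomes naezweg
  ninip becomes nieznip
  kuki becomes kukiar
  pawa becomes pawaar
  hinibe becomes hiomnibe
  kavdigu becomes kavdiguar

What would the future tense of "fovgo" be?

kavdigu and sobuptu both end in -u yet inflect differently (kavdiguar, kasobuptu), so the final letter is not what conditions the rule; the first letter is.
"fovgo" begins with f-. The one such stem in the data (fuhuh → kafuhuh) adds the prefix ka-, so the same rule applies.
The other patterns: stems beginning with n- insert -ez- after the first vowel; stems beginning with k- or p- add -ar; stems beginning with h- insert -om- after the first vowel.
So fovgo → kafovgo.

kafovgo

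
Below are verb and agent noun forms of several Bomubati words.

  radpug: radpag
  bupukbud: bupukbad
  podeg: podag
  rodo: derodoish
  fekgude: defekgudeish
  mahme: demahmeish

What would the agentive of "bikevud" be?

bikevad

"bikevud" ends in a consonant. The stems ending in a consonant (radpug → radpag, bupukbud → bupukbad, podeg → podag) change the last vowel to 'a'.
So bikevud → bikevad.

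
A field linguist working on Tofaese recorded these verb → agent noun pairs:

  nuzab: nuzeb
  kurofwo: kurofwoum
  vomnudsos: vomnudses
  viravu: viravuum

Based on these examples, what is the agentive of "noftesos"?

nofteses

"noftesos" ends in a consonant. The stems ending in a consonant (nuzab → nuzeb, vomnudsos → vomnudses) change the last vowel to 'e'.
The other pattern: stems ending in a vowel add -um.
So noftesos → nofteses.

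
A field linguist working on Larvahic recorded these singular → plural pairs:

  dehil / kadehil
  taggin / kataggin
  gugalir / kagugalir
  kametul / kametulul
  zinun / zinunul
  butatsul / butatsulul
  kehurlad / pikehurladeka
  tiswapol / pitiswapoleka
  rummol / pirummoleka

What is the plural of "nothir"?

kanothir

dehil and kametul both end in -l yet inflect differently (kadehil, kametulul), so the final letter is not what conditions the rule; the last vowel is.
"nothir" has last vowel 'i'. The stems whose last vowel is 'i' (dehil → kadehil, taggin → kataggin, gugalir → kagugalir) add the prefix ka-.
The other patterns: stems whose last vowel is 'u' add -ul; stems whose last vowel is 'a' or 'o' add pi- … -eka around the stem.
So nothir → kanothir.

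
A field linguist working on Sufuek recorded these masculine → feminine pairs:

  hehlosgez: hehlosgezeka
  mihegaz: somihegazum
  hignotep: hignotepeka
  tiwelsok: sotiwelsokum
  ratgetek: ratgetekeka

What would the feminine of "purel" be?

ratgetek and tiwelsok both end in -k yet inflect differently (ratgetekeka, sotiwelsokum), so the final letter is not what conditions the rule; the last vowel is.
"purel" has last vowel 'e'. The stems whose last vowel is 'e' (ratgetek → ratgetekeka, hignotep → hignotepeka, hehlosgez → hehlosgezeka) add -eka.
The other pattern: stems whose last vowel is 'a' or 'o' add so- … -um around the stem.
So purel → pureleka.

pureleka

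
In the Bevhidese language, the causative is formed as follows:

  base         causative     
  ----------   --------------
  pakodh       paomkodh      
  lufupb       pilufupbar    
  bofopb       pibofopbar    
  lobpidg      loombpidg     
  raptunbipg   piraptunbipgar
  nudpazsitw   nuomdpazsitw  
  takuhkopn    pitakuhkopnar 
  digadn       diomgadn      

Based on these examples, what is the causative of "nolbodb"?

"nolbodb" has second-to-last letter 'd'. The stems whose second-to-last letter is 'd' (pakodh → paomkodh, digadn → diomgadn, lobpidg → loombpidg) insert -om- after the first vowel.
The other pattern: stems whose second-to-last letter is 'p' add pi- … -ar around the stem.
So nolbodb → noomlbodb.

noomlbodb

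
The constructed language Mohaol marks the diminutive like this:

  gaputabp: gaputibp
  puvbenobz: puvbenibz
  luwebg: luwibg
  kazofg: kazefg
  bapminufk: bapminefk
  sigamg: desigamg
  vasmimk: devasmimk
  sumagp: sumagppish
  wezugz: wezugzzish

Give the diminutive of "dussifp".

dussefp

luwebg and kazofg both end in -g yet inflect differently (luwibg, kazefg), so the final letter is not what conditions the rule; the second-to-last letter is.
"dussifp" has second-to-last letter 'f'. The stems whose second-to-last letter is 'f' (kazofg → kazefg, bapminufk → bapminefk) change the last vowel to 'e'.
The other patterns: stems whose second-to-last letter is 'b' change the last vowel to 'i'; stems whose second-to-last letter is 'm' add the prefix de-; stems whose second-to-last letter is 'g' double the final consonant and add -ish.
So dussifp → dussefp.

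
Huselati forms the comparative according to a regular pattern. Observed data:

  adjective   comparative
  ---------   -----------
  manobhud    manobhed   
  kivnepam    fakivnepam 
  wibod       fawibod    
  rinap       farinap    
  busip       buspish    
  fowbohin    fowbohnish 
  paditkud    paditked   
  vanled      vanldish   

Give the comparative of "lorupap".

vanled and manobhud both end in -d yet inflect differently (vanldish, manobhed), so the final letter is not what conditions the rule; the last vowel is.
"lorupap" has last vowel 'a'. The stems whose last vowel is 'a' (kivnepam → fakivnepam, rinap → farinap) add the prefix fa-.
So lorupap → falorupap.

falorupap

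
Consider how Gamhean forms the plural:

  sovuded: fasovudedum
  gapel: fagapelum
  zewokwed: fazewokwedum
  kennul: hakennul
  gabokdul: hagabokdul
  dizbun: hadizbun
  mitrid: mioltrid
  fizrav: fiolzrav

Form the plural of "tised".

fatisedum

gapel and kennul both end in -l yet inflect differently (fagapelum, hakennul), so the final letter is not what conditions the rule; the last vowel is.
"tised" has last vowel 'e'. The stems whose last vowel is 'e' (sovuded → fasovudedum, gapel → fagapelum, zewokwed → fazewokwedum) add fa- … -um around the stem.
So tised → fatisedum.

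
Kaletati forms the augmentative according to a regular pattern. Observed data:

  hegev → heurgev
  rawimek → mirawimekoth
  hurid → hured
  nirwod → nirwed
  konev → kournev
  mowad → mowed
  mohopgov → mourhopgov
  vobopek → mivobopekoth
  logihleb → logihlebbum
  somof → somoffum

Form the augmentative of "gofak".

"gofak" ends in -k. The stems ending in -k (rawimek → mirawimekoth, vobopek → mivobopekoth) add mi- … -oth around the stem.
The other patterns: stems ending in -d change the last vowel to 'e'; stems ending in -v insert -ur- after the first vowel; stems ending in -b or -f double the final consonant and add -um.
So gofak → migofakoth.

migofakoth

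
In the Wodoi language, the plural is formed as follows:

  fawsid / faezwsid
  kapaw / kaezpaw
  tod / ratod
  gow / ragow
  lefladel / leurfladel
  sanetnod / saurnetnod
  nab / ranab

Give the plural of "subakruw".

gow and kapaw both end in -w yet inflect differently (ragow, kaezpaw), so the final letter is not what conditions the rule; the number of vowels is.
"subakruw" has 3 vowels. The stems with 3 vowels (sanetnod → saurnetnod, lefladel → leurfladel) insert -ur- after the first vowel.
The other patterns: stems with 1 vowel add the prefix ra-; stems with 2 vowels insert -ez- after the first vowel.
So subakruw → suurbakruw.

suurbakruw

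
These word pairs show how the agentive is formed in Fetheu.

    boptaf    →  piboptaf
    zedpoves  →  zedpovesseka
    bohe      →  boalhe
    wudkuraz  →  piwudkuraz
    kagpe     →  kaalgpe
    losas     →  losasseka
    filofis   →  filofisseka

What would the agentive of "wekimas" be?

"wekimas" ends in -s. The stems ending in -s (losas → losasseka, filofis → filofisseka, zedpoves → zedpovesseka) double the final consonant and add -eka.
The other patterns: stems ending in -e insert -al- after the first vowel; stems ending in -f or -z add the prefix pi-.
So wekimas → wekimasseka.

wekimasseka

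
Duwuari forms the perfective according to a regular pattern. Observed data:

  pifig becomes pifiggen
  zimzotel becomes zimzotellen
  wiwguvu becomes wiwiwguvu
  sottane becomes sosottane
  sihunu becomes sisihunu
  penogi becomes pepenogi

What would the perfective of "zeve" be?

zimzotel and sottane both have last vowel 'e' yet inflect differently (zimzotellen, sosottane), so the last vowel is not what conditions the rule; whether the stem ends in a vowel or a consonant is.
"zeve" ends in a vowel. The stems ending in a vowel (wiwguvu → wiwiwguvu, sottane → sosottane, sihunu → sisihunu) repeat the first consonant+vowel as a prefix.
The other pattern: stems ending in a consonant double the final consonant and add -en.
So zeve → zezeve.

zezeve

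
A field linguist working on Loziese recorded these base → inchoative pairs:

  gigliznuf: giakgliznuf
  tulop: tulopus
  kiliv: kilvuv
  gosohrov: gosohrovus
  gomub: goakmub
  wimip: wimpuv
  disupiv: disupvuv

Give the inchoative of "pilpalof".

pilpalofus

gosohrov and disupiv both end in -v yet inflect differently (gosohrovus, disupvuv), so the final letter is not what conditions the rule; the last vowel is.
"pilpalof" has last vowel 'o'. The stems whose last vowel is 'o' (tulop → tulopus, gosohrov → gosohrovus) add -us.
So pilpalof → pilpalofus.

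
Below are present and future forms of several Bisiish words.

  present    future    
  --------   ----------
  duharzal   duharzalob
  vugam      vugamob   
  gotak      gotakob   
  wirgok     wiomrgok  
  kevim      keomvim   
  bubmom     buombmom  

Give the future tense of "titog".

tiomtog

gotak and wirgok both end in -k yet inflect differently (gotakob, wiomrgok), so the final letter is not what conditions the rule; the last vowel is.
"titog" has last vowel 'o'. The stems whose last vowel is 'o' (wirgok → wiomrgok, bubmom → buombmom) insert -om- after the first vowel.
The other pattern: stems whose last vowel is 'a' add -ob.
So titog → tiomtog.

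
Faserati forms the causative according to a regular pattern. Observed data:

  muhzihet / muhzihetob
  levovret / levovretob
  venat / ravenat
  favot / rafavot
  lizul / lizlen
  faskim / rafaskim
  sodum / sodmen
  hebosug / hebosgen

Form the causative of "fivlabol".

rafivlabol

"fivlabol" has last vowel 'o'. The one such stem in the data (favot → rafavot) adds the prefix ra-, so the same rule applies.
The other patterns: stems whose last vowel is 'u' delete the last vowel and add -en; stems whose last vowel is 'e' add -ob.
So fivlabol → rafivlabol.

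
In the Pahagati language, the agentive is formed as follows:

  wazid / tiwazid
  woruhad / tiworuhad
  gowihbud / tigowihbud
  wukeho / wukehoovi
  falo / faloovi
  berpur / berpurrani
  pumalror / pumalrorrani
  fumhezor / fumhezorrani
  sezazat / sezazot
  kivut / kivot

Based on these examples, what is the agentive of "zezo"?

"zezo" ends in -o. The stems ending in -o (wukeho → wukehoovi, falo → faloovi) add -ovi.
The other patterns: stems ending in -d add the prefix ti-; stems ending in -r double the final consonant and add -ani; stems ending in -t change the last vowel to 'o'.
So zezo → zezoovi.

zezoovi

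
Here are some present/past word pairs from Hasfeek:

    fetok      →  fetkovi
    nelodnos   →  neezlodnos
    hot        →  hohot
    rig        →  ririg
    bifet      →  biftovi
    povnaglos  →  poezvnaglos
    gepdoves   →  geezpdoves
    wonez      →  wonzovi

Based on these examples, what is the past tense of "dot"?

dodot

hot and bifet both end in -t yet inflect differently (hohot, biftovi), so the final letter is not what conditions the rule; the number of vowels is.
"dot" has 1 vowel. The stems with 1 vowel (rig → ririg, hot → hohot) repeat the first consonant+vowel as a prefix.
The other patterns: stems with 2 vowels delete the last vowel and add -ovi; stems with 3 vowels insert -ez- after the first vowel.
So dot → dodot.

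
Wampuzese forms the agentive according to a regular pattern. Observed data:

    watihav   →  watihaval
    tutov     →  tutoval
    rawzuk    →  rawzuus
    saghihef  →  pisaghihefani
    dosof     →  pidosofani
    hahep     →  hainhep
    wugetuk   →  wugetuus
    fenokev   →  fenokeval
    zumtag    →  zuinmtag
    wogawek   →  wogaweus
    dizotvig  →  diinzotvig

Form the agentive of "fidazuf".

"fidazuf" ends in -f. The stems ending in -f (saghihef → pisaghihefani, dosof → pidosofani) add pi- … -ani around the stem.
The other patterns: stems ending in -k drop the final letter and add -us; stems ending in -v add -al; stems ending in -g or -p insert -in- after the first vowel.
So fidazuf → pifidazufani.

pifidazufani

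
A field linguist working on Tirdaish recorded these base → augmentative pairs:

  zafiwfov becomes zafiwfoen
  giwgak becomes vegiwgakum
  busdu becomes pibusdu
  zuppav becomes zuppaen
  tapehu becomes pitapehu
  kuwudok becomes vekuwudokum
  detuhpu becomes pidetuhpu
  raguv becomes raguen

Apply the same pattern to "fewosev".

raguv and detuhpu both have last vowel 'u' yet inflect differently (raguen, pidetuhpu), so the last vowel is not what conditions the rule; the final letter is.
"fewosev" ends in -v. The stems ending in -v (zuppav → zuppaen, zafiwfov → zafiwfoen, raguv → raguen) drop the final letter and add -en.
So fewosev → fewoseen.

fewoseen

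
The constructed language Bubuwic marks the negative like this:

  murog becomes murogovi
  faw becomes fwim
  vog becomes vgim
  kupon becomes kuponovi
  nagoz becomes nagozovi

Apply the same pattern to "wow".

wwim

vog and murog both end in -g yet inflect differently (vgim, murogovi), so the final letter is not what conditions the rule; the number of vowels is.
"wow" has 1 vowel. The stems with 1 vowel (vog → vgim, faw → fwim) delete the last vowel and add -im.
So wow → wwim.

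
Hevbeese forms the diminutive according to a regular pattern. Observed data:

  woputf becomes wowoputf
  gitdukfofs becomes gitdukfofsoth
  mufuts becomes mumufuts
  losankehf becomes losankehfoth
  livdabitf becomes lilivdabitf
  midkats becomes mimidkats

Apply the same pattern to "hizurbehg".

livdabitf and losankehf both end in -f yet inflect differently (lilivdabitf, losankehfoth), so the final letter is not what conditions the rule; the second-to-last letter is.
"hizurbehg" has second-to-last letter 'h'. The one such stem in the data (losankehf → losankehfoth) adds -oth, so the same rule applies.
The other pattern: stems whose second-to-last letter is 't' repeat the first consonant+vowel as a prefix.
So hizurbehg → hizurbehgoth.

hizurbehgoth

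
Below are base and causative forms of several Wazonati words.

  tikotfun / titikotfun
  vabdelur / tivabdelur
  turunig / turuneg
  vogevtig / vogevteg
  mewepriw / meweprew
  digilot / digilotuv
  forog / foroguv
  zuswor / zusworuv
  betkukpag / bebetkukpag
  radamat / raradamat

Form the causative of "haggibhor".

haggibhoruv

"haggibhor" has last vowel 'o'. The stems whose last vowel is 'o' (digilot → digilotuv, forog → foroguv, zuswor → zusworuv) add -uv.
So haggibhor → haggibhoruv.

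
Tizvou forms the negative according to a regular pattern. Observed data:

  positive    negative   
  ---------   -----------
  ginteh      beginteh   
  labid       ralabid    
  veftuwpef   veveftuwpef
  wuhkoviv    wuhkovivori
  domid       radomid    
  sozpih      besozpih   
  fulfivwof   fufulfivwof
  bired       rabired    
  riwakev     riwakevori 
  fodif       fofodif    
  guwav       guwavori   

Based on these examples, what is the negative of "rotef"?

"rotef" ends in -f. The stems ending in -f (veftuwpef → veveftuwpef, fodif → fofodif, fulfivwof → fufulfivwof) repeat the first consonant+vowel as a prefix.
The other patterns: stems ending in -d add the prefix ra-; stems ending in -h add the prefix be-; stems ending in -v add -ori.
So rotef → rorotef.

rorotef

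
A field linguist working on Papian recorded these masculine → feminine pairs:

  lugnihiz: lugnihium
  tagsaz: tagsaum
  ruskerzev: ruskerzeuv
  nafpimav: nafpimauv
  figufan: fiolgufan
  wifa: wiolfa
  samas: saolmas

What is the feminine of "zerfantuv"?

zerfantuuv

tagsaz and nafpimav both have last vowel 'a' yet inflect differently (tagsaum, nafpimauv), so the last vowel is not what conditions the rule; the final letter is.
"zerfantuv" ends in -v. The stems ending in -v (ruskerzev → ruskerzeuv, nafpimav → nafpimauv) drop the final letter and add -uv.
The other patterns: stems ending in -z drop the final letter and add -um; stems ending in -a, -n or -s insert -ol- after the first vowel.
So zerfantuv → zerfantuuv.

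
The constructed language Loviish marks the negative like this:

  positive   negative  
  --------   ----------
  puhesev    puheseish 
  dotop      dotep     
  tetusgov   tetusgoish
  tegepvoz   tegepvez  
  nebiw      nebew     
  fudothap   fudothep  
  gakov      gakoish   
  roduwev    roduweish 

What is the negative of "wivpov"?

"wivpov" ends in -v. The stems ending in -v (gakov → gakoish, tetusgov → tetusgoish, roduwev → roduweish) drop the final letter and add -ish.
The other pattern: stems ending in -p, -w or -z change the last vowel to 'e'.
So wivpov → wivpoish.

wivpoish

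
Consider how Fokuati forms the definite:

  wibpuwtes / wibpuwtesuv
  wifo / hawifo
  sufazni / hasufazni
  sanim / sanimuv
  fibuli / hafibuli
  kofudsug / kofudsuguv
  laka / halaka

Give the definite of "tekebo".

sanim and fibuli both have last vowel 'i' yet inflect differently (sanimuv, hafibuli), so the last vowel is not what conditions the rule; whether the stem ends in a vowel or a consonant is.
"tekebo" ends in a vowel. The stems ending in a vowel (fibuli → hafibuli, wifo → hawifo, laka → halaka) add the prefix ha-.
The other pattern: stems ending in a consonant add -uv.
So tekebo → hatekebo.

hatekebo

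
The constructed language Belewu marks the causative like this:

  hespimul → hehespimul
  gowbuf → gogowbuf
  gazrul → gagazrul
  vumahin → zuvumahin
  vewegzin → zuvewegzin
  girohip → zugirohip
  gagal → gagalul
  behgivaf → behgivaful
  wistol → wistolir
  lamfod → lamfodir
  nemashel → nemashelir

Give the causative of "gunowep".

hespimul and gagal both end in -l yet inflect differently (hehespimul, gagalul), so the final letter is not what conditions the rule; the last vowel is.
"gunowep" has last vowel 'e'. The one such stem in the data (nemashel → nemashelir) adds -ir, so the same rule applies.
The other patterns: stems whose last vowel is 'u' repeat the first consonant+vowel as a prefix; stems whose last vowel is 'i' add the prefix zu-; stems whose last vowel is 'a' add -ul.
So gunowep → gunowepir.

gunowepir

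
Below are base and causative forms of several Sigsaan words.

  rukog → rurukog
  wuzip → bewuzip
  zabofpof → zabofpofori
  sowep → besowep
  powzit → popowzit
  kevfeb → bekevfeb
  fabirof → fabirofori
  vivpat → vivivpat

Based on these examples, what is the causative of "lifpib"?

belifpib

zabofpof and rukog both have last vowel 'o' yet inflect differently (zabofpofori, rurukog), so the last vowel is not what conditions the rule; the final letter is.
"lifpib" ends in -b. The one such stem in the data (kevfeb → bekevfeb) adds the prefix be-, so the same rule applies.
The other patterns: stems ending in -f add -ori; stems ending in -g or -t repeat the first consonant+vowel as a prefix.
So lifpib → belifpib.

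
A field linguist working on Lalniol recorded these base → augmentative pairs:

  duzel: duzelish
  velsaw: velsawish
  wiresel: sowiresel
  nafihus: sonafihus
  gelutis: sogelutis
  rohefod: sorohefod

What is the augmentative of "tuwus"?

tuwusish

duzel and wiresel both end in -l yet inflect differently (duzelish, sowiresel), so the final letter is not what conditions the rule; the number of vowels is.
"tuwus" has 2 vowels. The stems with 2 vowels (duzel → duzelish, velsaw → velsawish) add -ish.
So tuwus → tuwusish.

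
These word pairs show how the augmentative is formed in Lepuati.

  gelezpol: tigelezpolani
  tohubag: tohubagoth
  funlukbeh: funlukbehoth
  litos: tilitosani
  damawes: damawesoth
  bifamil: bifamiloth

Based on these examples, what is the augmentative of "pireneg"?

pirenegoth

"pireneg" has last vowel 'e'. The stems whose last vowel is 'e' (funlukbeh → funlukbehoth, damawes → damawesoth) add -oth.
The other pattern: stems whose last vowel is 'o' add ti- … -ani around the stem.
So pireneg → pirenegoth.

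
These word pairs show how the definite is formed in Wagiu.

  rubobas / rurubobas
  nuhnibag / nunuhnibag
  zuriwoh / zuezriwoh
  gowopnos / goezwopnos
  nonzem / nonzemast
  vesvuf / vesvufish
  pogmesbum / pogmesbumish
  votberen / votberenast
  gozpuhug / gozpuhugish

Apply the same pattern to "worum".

nonzem and pogmesbum both end in -m yet inflect differently (nonzemast, pogmesbumish), so the final letter is not what conditions the rule; the last vowel is.
"worum" has last vowel 'u'. The stems whose last vowel is 'u' (vesvuf → vesvufish, gozpuhug → gozpuhugish, pogmesbum → pogmesbumish) add -ish.
So worum → worumish.

worumish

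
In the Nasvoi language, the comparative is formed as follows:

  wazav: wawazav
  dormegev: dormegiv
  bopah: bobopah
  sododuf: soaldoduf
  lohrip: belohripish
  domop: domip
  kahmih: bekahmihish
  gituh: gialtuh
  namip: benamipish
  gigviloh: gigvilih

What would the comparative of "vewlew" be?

kahmih and bopah both end in -h yet inflect differently (bekahmihish, bobopah), so the final letter is not what conditions the rule; the last vowel is.
"vewlew" has last vowel 'e'. The one such stem in the data (dormegev → dormegiv) changes the last vowel to 'i' (as do gigviloh, domop), so the same rule applies.
So vewlew → vewliw.

vewliw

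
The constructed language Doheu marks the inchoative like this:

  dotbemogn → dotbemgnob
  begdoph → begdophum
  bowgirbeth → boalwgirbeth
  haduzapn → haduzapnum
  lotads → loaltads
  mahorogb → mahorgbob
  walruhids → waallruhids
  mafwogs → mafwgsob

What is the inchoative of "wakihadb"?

"wakihadb" has second-to-last letter 'd'. The stems whose second-to-last letter is 'd' (walruhids → waallruhids, lotads → loaltads) insert -al- after the first vowel.
So wakihadb → waalkihadb.

waalkihadb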